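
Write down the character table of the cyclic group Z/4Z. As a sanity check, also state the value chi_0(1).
Character table of Z/4Z (irreps indexed chi_0,...,chi_3 with chi_k(m) = zeta_4^(k*m), zeta_4 = exp(2*pi*i/4)):
  irrep \ class  {0} (size 1)  {1} (size 1)  {2} (size 1)  {3} (size 1)
  chi_0          1             1             1             1           
  chi_1          1             I             -1            -I          
  chi_2          1             -1            1             -1          
  chi_3          1             -I            -1            I           

Spot check: chi_0(1) = zeta_4^(0*1) = zeta_4^0 = 1.

Derivation: Z/4Z is abelian, so all 4 irreducible complex representations are 1-dimensional. They are given by chi_k(m) = zeta_4^(k*m) for k = 0,...,3. Row orthogonality: sum_m chi_k(m) conj(chi_l(m)) = 4 * [k = l].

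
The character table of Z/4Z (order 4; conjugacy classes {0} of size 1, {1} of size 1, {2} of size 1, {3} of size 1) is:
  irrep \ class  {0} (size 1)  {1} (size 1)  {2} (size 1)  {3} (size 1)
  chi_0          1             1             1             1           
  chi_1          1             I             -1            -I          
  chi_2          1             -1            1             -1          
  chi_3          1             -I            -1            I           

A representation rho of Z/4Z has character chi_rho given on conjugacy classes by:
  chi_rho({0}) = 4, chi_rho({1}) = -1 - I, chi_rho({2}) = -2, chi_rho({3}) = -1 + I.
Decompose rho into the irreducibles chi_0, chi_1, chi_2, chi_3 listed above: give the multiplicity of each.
Multiplicities: chi_0: 0, chi_1: 1, chi_2: 1, chi_3: 2.

Why: Use <chi_rho, chi> = (1/|G|) sum_C |C| * chi_rho(C) * conj(chi(C)) with |G| = 4 for each irreducible chi in the table:
  <chi_rho, chi_0> = (1/4)[1*(4)*conj(1) + 1*(-1 - I)*conj(1) + 1*(-2)*conj(1) + 1*(-1 + I)*conj(1)]
      = (1/4)[(4) + (-1 - I) + (-2) + (-1 + I)] = 0/4 = 0
  <chi_rho, chi_1> = (1/4)[1*(4)*conj(1) + 1*(-1 - I)*conj(I) + 1*(-2)*conj(-1) + 1*(-1 + I)*conj(-I)]
      = (1/4)[(4) + (-1 + I) + (2) + (-1 - I)] = 4/4 = 1
  <chi_rho, chi_2> = (1/4)[1*(4)*conj(1) + 1*(-1 - I)*conj(-1) + 1*(-2)*conj(1) + 1*(-1 + I)*conj(-1)]
      = (1/4)[(4) + (1 + I) + (-2) + (1 - I)] = 4/4 = 1
  <chi_rho, chi_3> = (1/4)[1*(4)*conj(1) + 1*(-1 - I)*conj(-I) + 1*(-2)*conj(-1) + 1*(-1 + I)*conj(I)]
      = (1/4)[(4) + (1 - I) + (2) + (1 + I)] = 8/4 = 2
(Exp terms are combined using exp(i*s)*conj(exp(i*t)) = exp(i*(s-t)), and sums of them are collapsed using the identity that for every m > 1 the m distinct m-th roots of unity sum to 0, e.g. 1 + exp(2*I*pi/3) + exp(-2*I*pi/3) = 0.)
Dimension check: dim(rho) = sum (mult * dim) = 0*1 + 1*1 + 1*1 + 2*1 = 4 = chi_rho(e) = 4.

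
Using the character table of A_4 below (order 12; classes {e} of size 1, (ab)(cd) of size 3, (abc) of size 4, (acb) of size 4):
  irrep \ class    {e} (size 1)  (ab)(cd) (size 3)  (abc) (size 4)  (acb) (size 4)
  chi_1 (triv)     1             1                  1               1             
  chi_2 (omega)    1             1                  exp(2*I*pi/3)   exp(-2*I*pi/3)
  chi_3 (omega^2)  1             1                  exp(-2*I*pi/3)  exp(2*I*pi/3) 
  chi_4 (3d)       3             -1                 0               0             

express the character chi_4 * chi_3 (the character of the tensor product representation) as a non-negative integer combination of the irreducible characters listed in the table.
chi_4 tensor chi_3 = chi_4 (all other irreducibles have multiplicity 0).

Solution. The character of a tensor product is the pointwise product (chi_4 * chi_3)(C) = chi_4(C) * chi_3(C):
  {e}: (3)*(1), (ab)(cd): (-1)*(1), (abc): (0)*(exp(-2*I*pi/3)), (acb): (0)*(exp(2*I*pi/3))
so (chi_4 * chi_3) takes values
  {e} -> 3, (ab)(cd) -> -1, (abc) -> 0, (acb) -> 0.
Now take the inner product of this character with each irreducible chi from the table, <chi_4*chi_3, chi> = (1/12) sum_C |C| (chi_4*chi_3)(C) conj(chi(C)):
  <chi_4*chi_3, chi_1> = (1/12)[1*(3)*conj(1) + 3*(-1)*conj(1) + 4*(0)*conj(1) + 4*(0)*conj(1)]
      = (1/12)[(3) + (-3) + (0) + (0)] = 0/12 = 0
  <chi_4*chi_3, chi_2> = (1/12)[1*(3)*conj(1) + 3*(-1)*conj(1) + 4*(0)*conj(exp(2*I*pi/3)) + 4*(0)*conj(exp(-2*I*pi/3))]
      = (1/12)[(3) + (-3) + (0) + (0)] = 0/12 = 0
  <chi_4*chi_3, chi_3> = (1/12)[1*(3)*conj(1) + 3*(-1)*conj(1) + 4*(0)*conj(exp(-2*I*pi/3)) + 4*(0)*conj(exp(2*I*pi/3))]
      = (1/12)[(3) + (-3) + (0) + (0)] = 0/12 = 0
  <chi_4*chi_3, chi_4> = (1/12)[1*(3)*conj(3) + 3*(-1)*conj(-1) + 4*(0)*conj(0) + 4*(0)*conj(0)]
      = (1/12)[(9) + (3) + (0) + (0)] = 12/12 = 1
(Exp terms are combined using exp(i*s)*conj(exp(i*t)) = exp(i*(s-t)), and sums of them are collapsed using the identity that for every m > 1 the m distinct m-th roots of unity sum to 0, e.g. 1 + exp(2*I*pi/3) + exp(-2*I*pi/3) = 0.)
Hence the multiplicities are chi_4: 1. Dimension check: dim(chi_4)*dim(chi_3) = 3*1 = 3 and sum (mult * dim) = 1*3 = 3.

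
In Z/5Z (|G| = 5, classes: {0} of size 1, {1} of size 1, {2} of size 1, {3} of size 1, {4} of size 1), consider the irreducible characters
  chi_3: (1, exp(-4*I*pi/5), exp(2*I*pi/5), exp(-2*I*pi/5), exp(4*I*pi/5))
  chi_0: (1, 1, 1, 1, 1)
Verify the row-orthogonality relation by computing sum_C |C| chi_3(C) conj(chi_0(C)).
Sum = 0; so <chi_3, chi_0> = 0 (distinct irreducibles are orthogonal).

Derivation: Compute term by term over conjugacy classes (|C| * chi_3(C) * conj(chi_0(C))):
  1*(1)*conj(1) + 1*(exp(-4*I*pi/5))*conj(1) + 1*(exp(2*I*pi/5))*conj(1) + 1*(exp(-2*I*pi/5))*conj(1) + 1*(exp(4*I*pi/5))*conj(1)
  = (1) + (exp(-4*I*pi/5)) + (exp(2*I*pi/5)) + (exp(-2*I*pi/5)) + (exp(4*I*pi/5))
  = 0.
(Exp terms are combined using exp(i*s)*conj(exp(i*t)) = exp(i*(s-t)), and sums of them are collapsed using the identity that for every m > 1 the m distinct m-th roots of unity sum to 0, e.g. 1 + exp(2*I*pi/3) + exp(-2*I*pi/3) = 0.)
Dividing by |G| = 5 gives 0/5 = 0, matching the row-orthogonality relation <chi_3, chi_0> = [chi_3 = chi_0].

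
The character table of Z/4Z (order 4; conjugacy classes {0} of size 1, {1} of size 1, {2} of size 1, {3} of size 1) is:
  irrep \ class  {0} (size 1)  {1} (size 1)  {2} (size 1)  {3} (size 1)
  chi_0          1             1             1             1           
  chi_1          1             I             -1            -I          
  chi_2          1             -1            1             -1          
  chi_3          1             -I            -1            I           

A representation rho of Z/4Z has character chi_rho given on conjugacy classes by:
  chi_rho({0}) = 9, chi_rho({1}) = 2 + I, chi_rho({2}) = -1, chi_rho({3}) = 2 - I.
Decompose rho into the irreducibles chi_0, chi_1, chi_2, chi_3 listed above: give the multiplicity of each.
Multiplicities: chi_0: 3, chi_1: 3, chi_2: 1, chi_3: 2.

Working: Use <chi_rho, chi> = (1/|G|) sum_C |C| * chi_rho(C) * conj(chi(C)) with |G| = 4 for each irreducible chi in the table:
  <chi_rho, chi_0> = (1/4)[1*(9)*conj(1) + 1*(2 + I)*conj(1) + 1*(-1)*conj(1) + 1*(2 - I)*conj(1)]
      = (1/4)[(9) + (2 + I) + (-1) + (2 - I)] = 12/4 = 3
  <chi_rho, chi_1> = (1/4)[1*(9)*conj(1) + 1*(2 + I)*conj(I) + 1*(-1)*conj(-1) + 1*(2 - I)*conj(-I)]
      = (1/4)[(9) + (1 - 2*I) + (1) + (1 + 2*I)] = 12/4 = 3
  <chi_rho, chi_2> = (1/4)[1*(9)*conj(1) + 1*(2 + I)*conj(-1) + 1*(-1)*conj(1) + 1*(2 - I)*conj(-1)]
      = (1/4)[(9) + (-2 - I) + (-1) + (-2 + I)] = 4/4 = 1
  <chi_rho, chi_3> = (1/4)[1*(9)*conj(1) + 1*(2 + I)*conj(-I) + 1*(-1)*conj(-1) + 1*(2 - I)*conj(I)]
      = (1/4)[(9) + (-1 + 2*I) + (1) + (-1 - 2*I)] = 8/4 = 2
(Exp terms are combined using exp(i*s)*conj(exp(i*t)) = exp(i*(s-t)), and sums of them are collapsed using the identity that for every m > 1 the m distinct m-th roots of unity sum to 0, e.g. 1 + exp(2*I*pi/3) + exp(-2*I*pi/3) = 0.)
Dimension check: dim(rho) = sum (mult * dim) = 3*1 + 3*1 + 1*1 + 2*1 = 9 = chi_rho(e) = 9.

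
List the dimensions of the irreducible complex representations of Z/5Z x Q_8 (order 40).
Dimensions: 1, 1, 1, 1, 1, 1, 1, 1, 1, 1, 1, 1, 1, 1, 1, 1, 1, 1, 1, 1, 2, 2, 2, 2, 2

Reasoning: There are 25 irreducibles (= number of conjugacy classes). Their dimensions d_i satisfy sum d_i^2 = |G| = 40: 1 + 1 + 1 + 1 + 1 + 1 + 1 + 1 + 1 + 1 + 1 + 1 + 1 + 1 + 1 + 1 + 1 + 1 + 1 + 1 + 4 + 4 + 4 + 4 + 4 = 40. (For the product with Z/5Z: each of the 5 1-dim characters of Z/5Z tensors with each irrep of Q_8, giving 5 copies of each Q_8-dimension.)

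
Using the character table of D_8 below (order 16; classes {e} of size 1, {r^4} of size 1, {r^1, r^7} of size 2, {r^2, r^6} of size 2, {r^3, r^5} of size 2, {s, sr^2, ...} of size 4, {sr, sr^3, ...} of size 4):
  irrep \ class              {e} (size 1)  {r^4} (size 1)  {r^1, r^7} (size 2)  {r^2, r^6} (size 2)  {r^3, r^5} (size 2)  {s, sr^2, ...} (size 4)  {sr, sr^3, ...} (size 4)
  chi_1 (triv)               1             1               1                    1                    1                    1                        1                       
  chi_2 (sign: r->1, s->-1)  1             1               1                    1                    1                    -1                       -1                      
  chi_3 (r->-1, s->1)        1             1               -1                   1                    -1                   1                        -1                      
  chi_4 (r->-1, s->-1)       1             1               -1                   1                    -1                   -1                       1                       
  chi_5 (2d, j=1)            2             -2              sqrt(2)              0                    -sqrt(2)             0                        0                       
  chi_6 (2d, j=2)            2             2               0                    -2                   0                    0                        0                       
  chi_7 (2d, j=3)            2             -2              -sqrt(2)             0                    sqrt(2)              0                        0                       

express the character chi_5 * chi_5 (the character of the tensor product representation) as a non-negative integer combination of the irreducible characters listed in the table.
chi_5 tensor chi_5 = chi_1 + chi_2 + chi_6 (all other irreducibles have multiplicity 0).

Derivation: The character of a tensor product is the pointwise product (chi_5 * chi_5)(C) = chi_5(C) * chi_5(C):
  {e}: (2)*(2), {r^4}: (-2)*(-2), {r^1, r^7}: (sqrt(2))*(sqrt(2)), {r^2, r^6}: (0)*(0), {r^3, r^5}: (-sqrt(2))*(-sqrt(2)), {s, sr^2, ...}: (0)*(0), {sr, sr^3, ...}: (0)*(0)
so (chi_5 * chi_5) takes values
  {e} -> 4, {r^4} -> 4, {r^1, r^7} -> 2, {r^2, r^6} -> 0, {r^3, r^5} -> 2, {s, sr^2, ...} -> 0, {sr, sr^3, ...} -> 0.
Now take the inner product of this character with each irreducible chi from the table, <chi_5*chi_5, chi> = (1/16) sum_C |C| (chi_5*chi_5)(C) conj(chi(C)):
  <chi_5*chi_5, chi_1> = (1/16)[1*(4)*conj(1) + 1*(4)*conj(1) + 2*(2)*conj(1) + 2*(0)*conj(1) + 2*(2)*conj(1) + 4*(0)*conj(1) + 4*(0)*conj(1)]
      = (1/16)[(4) + (4) + (4) + (0) + (4) + (0) + (0)] = 16/16 = 1
  <chi_5*chi_5, chi_2> = (1/16)[1*(4)*conj(1) + 1*(4)*conj(1) + 2*(2)*conj(1) + 2*(0)*conj(1) + 2*(2)*conj(1) + 4*(0)*conj(-1) + 4*(0)*conj(-1)]
      = (1/16)[(4) + (4) + (4) + (0) + (4) + (0) + (0)] = 16/16 = 1
  <chi_5*chi_5, chi_3> = (1/16)[1*(4)*conj(1) + 1*(4)*conj(1) + 2*(2)*conj(-1) + 2*(0)*conj(1) + 2*(2)*conj(-1) + 4*(0)*conj(1) + 4*(0)*conj(-1)]
      = (1/16)[(4) + (4) + (-4) + (0) + (-4) + (0) + (0)] = 0/16 = 0
  <chi_5*chi_5, chi_4> = (1/16)[1*(4)*conj(1) + 1*(4)*conj(1) + 2*(2)*conj(-1) + 2*(0)*conj(1) + 2*(2)*conj(-1) + 4*(0)*conj(-1) + 4*(0)*conj(1)]
      = (1/16)[(4) + (4) + (-4) + (0) + (-4) + (0) + (0)] = 0/16 = 0
  <chi_5*chi_5, chi_5> = (1/16)[1*(4)*conj(2) + 1*(4)*conj(-2) + 2*(2)*conj(sqrt(2)) + 2*(0)*conj(0) + 2*(2)*conj(-sqrt(2)) + 4*(0)*conj(0) + 4*(0)*conj(0)]
      = (1/16)[(8) + (-8) + (4*sqrt(2)) + (0) + (-4*sqrt(2)) + (0) + (0)] = 0/16 = 0
  <chi_5*chi_5, chi_6> = (1/16)[1*(4)*conj(2) + 1*(4)*conj(2) + 2*(2)*conj(0) + 2*(0)*conj(-2) + 2*(2)*conj(0) + 4*(0)*conj(0) + 4*(0)*conj(0)]
      = (1/16)[(8) + (8) + (0) + (0) + (0) + (0) + (0)] = 16/16 = 1
  <chi_5*chi_5, chi_7> = (1/16)[1*(4)*conj(2) + 1*(4)*conj(-2) + 2*(2)*conj(-sqrt(2)) + 2*(0)*conj(0) + 2*(2)*conj(sqrt(2)) + 4*(0)*conj(0) + 4*(0)*conj(0)]
      = (1/16)[(8) + (-8) + (-4*sqrt(2)) + (0) + (4*sqrt(2)) + (0) + (0)] = 0/16 = 0
Hence the multiplicities are chi_1: 1, chi_2: 1, chi_6: 1. Dimension check: dim(chi_5)*dim(chi_5) = 2*2 = 4 and sum (mult * dim) = 1*1 + 1*1 + 1*2 = 4.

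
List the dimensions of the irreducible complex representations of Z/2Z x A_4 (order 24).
Dimensions: 1, 1, 1, 1, 1, 1, 3, 3

Why: There are 8 irreducibles (= number of conjugacy classes). Their dimensions d_i satisfy sum d_i^2 = |G| = 24: 1 + 1 + 1 + 1 + 1 + 1 + 9 + 9 = 24. (For the product with Z/2Z: each of the 2 1-dim characters of Z/2Z tensors with each irrep of A_4, giving 2 copies of each A_4-dimension.)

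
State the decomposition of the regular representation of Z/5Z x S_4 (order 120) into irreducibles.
Each irreducible V_i of dimension d_i appears with multiplicity d_i, i.e. rho_reg = (direct sum over all irreducibles V_i) d_i V_i. The irreducible dimensions for Z/5Z x S_4 are 1, 1, 1, 1, 1, 1, 1, 1, 1, 1, 2, 2, 2, 2, 2, 3, 3, 3, 3, 3, 3, 3, 3, 3, 3: 10 irreducibles of dimension 1, each with multiplicity 1; 5 irreducibles of dimension 2, each with multiplicity 2; 10 irreducibles of dimension 3, each with multiplicity 3. Total dimension 10*1*1 + 5*2*2 + 10*3*3 = 120 = |G|.

Proof sketch: General theorem: in the regular representation of a finite group G, each irreducible appears with multiplicity equal to its dimension. Check: dim(rho_reg) = sum d_i^2 = 1 + 1 + 1 + 1 + 1 + 1 + 1 + 1 + 1 + 1 + 4 + 4 + 4 + 4 + 4 + 9 + 9 + 9 + 9 + 9 + 9 + 9 + 9 + 9 + 9 = 120 = |G|.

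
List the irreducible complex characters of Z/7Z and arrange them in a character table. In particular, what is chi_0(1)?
Character table of Z/7Z (irreps indexed chi_0,...,chi_6 with chi_k(m) = zeta_7^(k*m), zeta_7 = exp(2*pi*i/7)):
  irrep \ class  {0} (size 1)  {1} (size 1)    {2} (size 1)    {3} (size 1)    {4} (size 1)    {5} (size 1)    {6} (size 1)  
  chi_0          1             1               1               1               1               1               1             
  chi_1          1             exp(2*I*pi/7)   exp(4*I*pi/7)   exp(6*I*pi/7)   exp(-6*I*pi/7)  exp(-4*I*pi/7)  exp(-2*I*pi/7)
  chi_2          1             exp(4*I*pi/7)   exp(-6*I*pi/7)  exp(-2*I*pi/7)  exp(2*I*pi/7)   exp(6*I*pi/7)   exp(-4*I*pi/7)
  chi_3          1             exp(6*I*pi/7)   exp(-2*I*pi/7)  exp(4*I*pi/7)   exp(-4*I*pi/7)  exp(2*I*pi/7)   exp(-6*I*pi/7)
  chi_4          1             exp(-6*I*pi/7)  exp(2*I*pi/7)   exp(-4*I*pi/7)  exp(4*I*pi/7)   exp(-2*I*pi/7)  exp(6*I*pi/7) 
  chi_5          1             exp(-4*I*pi/7)  exp(6*I*pi/7)   exp(2*I*pi/7)   exp(-2*I*pi/7)  exp(-6*I*pi/7)  exp(4*I*pi/7) 
  chi_6          1             exp(-2*I*pi/7)  exp(-4*I*pi/7)  exp(-6*I*pi/7)  exp(6*I*pi/7)   exp(4*I*pi/7)   exp(2*I*pi/7) 

Spot check: chi_0(1) = zeta_7^(0*1) = zeta_7^0 = 1.

Details: Z/7Z is abelian, so all 7 irreducible complex representations are 1-dimensional. They are given by chi_k(m) = zeta_7^(k*m) for k = 0,...,6. Row orthogonality: sum_m chi_k(m) conj(chi_l(m)) = 7 * [k = l].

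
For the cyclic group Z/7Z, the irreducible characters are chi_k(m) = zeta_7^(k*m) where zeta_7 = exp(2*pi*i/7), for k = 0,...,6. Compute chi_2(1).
chi_2(1) = zeta_7^2 = exp(4*I*pi/7)

Argument: chi_2(1) = zeta_7^(2*1) = zeta_7^2. Since zeta_7^7 = 1, this equals zeta_7^2 = exp(2*pi*i*2/7) = exp(4*I*pi/7).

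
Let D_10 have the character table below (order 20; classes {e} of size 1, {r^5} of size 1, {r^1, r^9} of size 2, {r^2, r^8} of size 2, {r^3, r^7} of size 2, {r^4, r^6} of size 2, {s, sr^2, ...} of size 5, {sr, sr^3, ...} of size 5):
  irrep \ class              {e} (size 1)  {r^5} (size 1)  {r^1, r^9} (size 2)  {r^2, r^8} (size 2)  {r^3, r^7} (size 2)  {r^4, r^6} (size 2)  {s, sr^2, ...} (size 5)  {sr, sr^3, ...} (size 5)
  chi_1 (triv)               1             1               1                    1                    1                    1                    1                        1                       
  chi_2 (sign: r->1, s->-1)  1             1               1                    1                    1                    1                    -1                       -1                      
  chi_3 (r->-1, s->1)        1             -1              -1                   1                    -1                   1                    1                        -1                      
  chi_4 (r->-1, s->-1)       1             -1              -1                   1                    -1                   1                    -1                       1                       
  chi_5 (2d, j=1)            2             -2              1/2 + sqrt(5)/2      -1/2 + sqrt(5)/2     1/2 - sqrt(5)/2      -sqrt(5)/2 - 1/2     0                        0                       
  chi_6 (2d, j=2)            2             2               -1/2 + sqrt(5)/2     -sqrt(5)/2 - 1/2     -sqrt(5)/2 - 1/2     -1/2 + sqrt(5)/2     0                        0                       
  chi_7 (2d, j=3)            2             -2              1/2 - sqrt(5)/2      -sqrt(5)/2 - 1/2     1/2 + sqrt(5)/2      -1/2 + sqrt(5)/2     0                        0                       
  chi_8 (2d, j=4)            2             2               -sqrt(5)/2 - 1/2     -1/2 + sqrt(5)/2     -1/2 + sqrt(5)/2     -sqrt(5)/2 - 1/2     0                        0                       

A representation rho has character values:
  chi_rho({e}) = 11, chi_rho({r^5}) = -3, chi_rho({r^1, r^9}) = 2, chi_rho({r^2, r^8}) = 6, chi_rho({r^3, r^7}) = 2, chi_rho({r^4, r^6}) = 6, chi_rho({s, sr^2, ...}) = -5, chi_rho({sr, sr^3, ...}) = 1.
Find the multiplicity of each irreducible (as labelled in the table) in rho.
Multiplicities: chi_1: 1, chi_2: 3, chi_3: 0, chi_4: 3, chi_5: 1, chi_6: 0, chi_7: 1, chi_8: 0.

Why: Use <chi_rho, chi> = (1/|G|) sum_C |C| * chi_rho(C) * conj(chi(C)) with |G| = 20 for each irreducible chi in the table:
  <chi_rho, chi_1> = (1/20)[1*(11)*conj(1) + 1*(-3)*conj(1) + 2*(2)*conj(1) + 2*(6)*conj(1) + 2*(2)*conj(1) + 2*(6)*conj(1) + 5*(-5)*conj(1) + 5*(1)*conj(1)]
      = (1/20)[(11) + (-3) + (4) + (12) + (4) + (12) + (-25) + (5)] = 20/20 = 1
  <chi_rho, chi_2> = (1/20)[1*(11)*conj(1) + 1*(-3)*conj(1) + 2*(2)*conj(1) + 2*(6)*conj(1) + 2*(2)*conj(1) + 2*(6)*conj(1) + 5*(-5)*conj(-1) + 5*(1)*conj(-1)]
      = (1/20)[(11) + (-3) + (4) + (12) + (4) + (12) + (25) + (-5)] = 60/20 = 3
  <chi_rho, chi_3> = (1/20)[1*(11)*conj(1) + 1*(-3)*conj(-1) + 2*(2)*conj(-1) + 2*(6)*conj(1) + 2*(2)*conj(-1) + 2*(6)*conj(1) + 5*(-5)*conj(1) + 5*(1)*conj(-1)]
      = (1/20)[(11) + (3) + (-4) + (12) + (-4) + (12) + (-25) + (-5)] = 0/20 = 0
  <chi_rho, chi_4> = (1/20)[1*(11)*conj(1) + 1*(-3)*conj(-1) + 2*(2)*conj(-1) + 2*(6)*conj(1) + 2*(2)*conj(-1) + 2*(6)*conj(1) + 5*(-5)*conj(-1) + 5*(1)*conj(1)]
      = (1/20)[(11) + (3) + (-4) + (12) + (-4) + (12) + (25) + (5)] = 60/20 = 3
  <chi_rho, chi_5> = (1/20)[1*(11)*conj(2) + 1*(-3)*conj(-2) + 2*(2)*conj(1/2 + sqrt(5)/2) + 2*(6)*conj(-1/2 + sqrt(5)/2) + 2*(2)*conj(1/2 - sqrt(5)/2) + 2*(6)*conj(-sqrt(5)/2 - 1/2) + 5*(-5)*conj(0) + 5*(1)*conj(0)]
      = (1/20)[(22) + (6) + (2 + 2*sqrt(5)) + (-6 + 6*sqrt(5)) + (2 - 2*sqrt(5)) + (-6*sqrt(5) - 6) + (0) + (0)] = 20/20 = 1
  <chi_rho, chi_6> = (1/20)[1*(11)*conj(2) + 1*(-3)*conj(2) + 2*(2)*conj(-1/2 + sqrt(5)/2) + 2*(6)*conj(-sqrt(5)/2 - 1/2) + 2*(2)*conj(-sqrt(5)/2 - 1/2) + 2*(6)*conj(-1/2 + sqrt(5)/2) + 5*(-5)*conj(0) + 5*(1)*conj(0)]
      = (1/20)[(22) + (-6) + (-2 + 2*sqrt(5)) + (-6*sqrt(5) - 6) + (-2*sqrt(5) - 2) + (-6 + 6*sqrt(5)) + (0) + (0)] = 0/20 = 0
  <chi_rho, chi_7> = (1/20)[1*(11)*conj(2) + 1*(-3)*conj(-2) + 2*(2)*conj(1/2 - sqrt(5)/2) + 2*(6)*conj(-sqrt(5)/2 - 1/2) + 2*(2)*conj(1/2 + sqrt(5)/2) + 2*(6)*conj(-1/2 + sqrt(5)/2) + 5*(-5)*conj(0) + 5*(1)*conj(0)]
      = (1/20)[(22) + (6) + (2 - 2*sqrt(5)) + (-6*sqrt(5) - 6) + (2 + 2*sqrt(5)) + (-6 + 6*sqrt(5)) + (0) + (0)] = 20/20 = 1
  <chi_rho, chi_8> = (1/20)[1*(11)*conj(2) + 1*(-3)*conj(2) + 2*(2)*conj(-sqrt(5)/2 - 1/2) + 2*(6)*conj(-1/2 + sqrt(5)/2) + 2*(2)*conj(-1/2 + sqrt(5)/2) + 2*(6)*conj(-sqrt(5)/2 - 1/2) + 5*(-5)*conj(0) + 5*(1)*conj(0)]
      = (1/20)[(22) + (-6) + (-2*sqrt(5) - 2) + (-6 + 6*sqrt(5)) + (-2 + 2*sqrt(5)) + (-6*sqrt(5) - 6) + (0) + (0)] = 0/20 = 0
Dimension check: dim(rho) = sum (mult * dim) = 1*1 + 3*1 + 0*1 + 3*1 + 1*2 + 0*2 + 1*2 + 0*2 = 11 = chi_rho(e) = 11.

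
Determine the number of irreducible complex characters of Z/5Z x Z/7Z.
35

Argument: The number of irreducible complex representations of a finite group equals its number of conjugacy classes. Z/5Z x Z/7Z is abelian of order 35, so every element is its own conjugacy class: 35 classes, so Z/5Z x Z/7Z (order 35) has exactly 35 irreducible complex representations.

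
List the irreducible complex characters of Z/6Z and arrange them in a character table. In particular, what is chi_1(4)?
Character table of Z/6Z (irreps indexed chi_0,...,chi_5 with chi_k(m) = zeta_6^(k*m), zeta_6 = exp(2*pi*i/6)):
  irrep \ class  {0} (size 1)  {1} (size 1)    {2} (size 1)    {3} (size 1)  {4} (size 1)    {5} (size 1)  
  chi_0          1             1               1               1             1               1             
  chi_1          1             exp(I*pi/3)     exp(2*I*pi/3)   -1            exp(-2*I*pi/3)  exp(-I*pi/3)  
  chi_2          1             exp(2*I*pi/3)   exp(-2*I*pi/3)  1             exp(2*I*pi/3)   exp(-2*I*pi/3)
  chi_3          1             -1              1               -1            1               -1            
  chi_4          1             exp(-2*I*pi/3)  exp(2*I*pi/3)   1             exp(-2*I*pi/3)  exp(2*I*pi/3) 
  chi_5          1             exp(-I*pi/3)    exp(-2*I*pi/3)  -1            exp(2*I*pi/3)   exp(I*pi/3)   

Spot check: chi_1(4) = zeta_6^(1*4) = zeta_6^4 = exp(-2*I*pi/3).

Details: Z/6Z is abelian, so all 6 irreducible complex representations are 1-dimensional. They are given by chi_k(m) = zeta_6^(k*m) for k = 0,...,5. Row orthogonality: sum_m chi_k(m) conj(chi_l(m)) = 6 * [k = l].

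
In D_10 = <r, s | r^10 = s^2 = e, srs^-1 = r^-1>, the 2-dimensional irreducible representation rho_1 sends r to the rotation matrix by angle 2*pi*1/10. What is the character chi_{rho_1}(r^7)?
chi_{rho_1}(r^7) = 2*cos(2*pi*1*7/10) = 1/2 - sqrt(5)/2

Justification: rho_1(r^7) is rotation by angle 2*pi*1*7/10, whose trace is 2*cos(2*pi*1*7/10) = 1/2 - sqrt(5)/2.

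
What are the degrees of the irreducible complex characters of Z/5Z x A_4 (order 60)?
Dimensions: 1, 1, 1, 1, 1, 1, 1, 1, 1, 1, 1, 1, 1, 1, 1, 3, 3, 3, 3, 3

Reasoning: There are 20 irreducibles (= number of conjugacy classes). Their dimensions d_i satisfy sum d_i^2 = |G| = 60: 1 + 1 + 1 + 1 + 1 + 1 + 1 + 1 + 1 + 1 + 1 + 1 + 1 + 1 + 1 + 9 + 9 + 9 + 9 + 9 = 60. (For the product with Z/5Z: each of the 5 1-dim characters of Z/5Z tensors with each irrep of A_4, giving 5 copies of each A_4-dimension.)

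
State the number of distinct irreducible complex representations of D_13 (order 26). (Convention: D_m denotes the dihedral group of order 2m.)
8

Explanation: The number of irreducible complex representations of a finite group equals its number of conjugacy classes. D_13 has 8 conjugacy classes ((n+3)/2 for n odd), so D_13 (order 26) has exactly 8 irreducible complex representations.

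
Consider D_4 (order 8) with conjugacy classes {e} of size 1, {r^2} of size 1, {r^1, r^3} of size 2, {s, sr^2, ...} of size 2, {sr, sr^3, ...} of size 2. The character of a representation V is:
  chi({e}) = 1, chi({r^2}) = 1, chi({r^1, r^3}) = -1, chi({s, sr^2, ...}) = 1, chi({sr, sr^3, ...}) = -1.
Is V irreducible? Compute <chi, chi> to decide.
Irreducible: <chi, chi> = 1.

Working: <chi, chi> = (1/|G|) sum_C |C| * |chi(C)|^2 = (1/8)[1*|1|^2 + 1*|1|^2 + 2*|-1|^2 + 2*|1|^2 + 2*|-1|^2]
  = (1/8)[(1) + (1) + (2) + (2) + (2)] = 8/8 = 1.
A character is irreducible iff <chi, chi> = 1, so this representation is irreducible.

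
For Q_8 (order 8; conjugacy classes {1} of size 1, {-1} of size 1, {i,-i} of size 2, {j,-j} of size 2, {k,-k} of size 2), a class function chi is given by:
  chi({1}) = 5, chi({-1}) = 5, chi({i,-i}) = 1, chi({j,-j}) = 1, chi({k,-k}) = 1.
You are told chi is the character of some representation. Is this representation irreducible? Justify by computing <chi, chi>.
Not irreducible (reducible): <chi, chi> = 7 > 1.

Working: <chi, chi> = (1/|G|) sum_C |C| * |chi(C)|^2 = (1/8)[1*|5|^2 + 1*|5|^2 + 2*|1|^2 + 2*|1|^2 + 2*|1|^2]
  = (1/8)[(25) + (25) + (2) + (2) + (2)] = 56/8 = 7.
A character is irreducible iff <chi, chi> = 1, so this representation is reducible.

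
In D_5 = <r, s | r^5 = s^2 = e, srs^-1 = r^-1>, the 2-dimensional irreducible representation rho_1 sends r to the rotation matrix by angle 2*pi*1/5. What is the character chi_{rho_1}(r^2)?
chi_{rho_1}(r^2) = 2*cos(2*pi*1*2/5) = -sqrt(5)/2 - 1/2

Justification: rho_1(r^2) is rotation by angle 2*pi*1*2/5, whose trace is 2*cos(2*pi*1*2/5) = -sqrt(5)/2 - 1/2.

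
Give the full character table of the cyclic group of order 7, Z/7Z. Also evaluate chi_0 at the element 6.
Character table of Z/7Z (irreps indexed chi_0,...,chi_6 with chi_k(m) = zeta_7^(k*m), zeta_7 = exp(2*pi*i/7)):
  irrep \ class  {0} (size 1)  {1} (size 1)    {2} (size 1)    {3} (size 1)    {4} (size 1)    {5} (size 1)    {6} (size 1)  
  chi_0          1             1               1               1               1               1               1             
  chi_1          1             exp(2*I*pi/7)   exp(4*I*pi/7)   exp(6*I*pi/7)   exp(-6*I*pi/7)  exp(-4*I*pi/7)  exp(-2*I*pi/7)
  chi_2          1             exp(4*I*pi/7)   exp(-6*I*pi/7)  exp(-2*I*pi/7)  exp(2*I*pi/7)   exp(6*I*pi/7)   exp(-4*I*pi/7)
  chi_3          1             exp(6*I*pi/7)   exp(-2*I*pi/7)  exp(4*I*pi/7)   exp(-4*I*pi/7)  exp(2*I*pi/7)   exp(-6*I*pi/7)
  chi_4          1             exp(-6*I*pi/7)  exp(2*I*pi/7)   exp(-4*I*pi/7)  exp(4*I*pi/7)   exp(-2*I*pi/7)  exp(6*I*pi/7) 
  chi_5          1             exp(-4*I*pi/7)  exp(6*I*pi/7)   exp(2*I*pi/7)   exp(-2*I*pi/7)  exp(-6*I*pi/7)  exp(4*I*pi/7) 
  chi_6          1             exp(-2*I*pi/7)  exp(-4*I*pi/7)  exp(-6*I*pi/7)  exp(6*I*pi/7)   exp(4*I*pi/7)   exp(2*I*pi/7) 

Spot check: chi_0(6) = zeta_7^(0*6) = zeta_7^0 = 1.

Why: Z/7Z is abelian, so all 7 irreducible complex representations are 1-dimensional. They are given by chi_k(m) = zeta_7^(k*m) for k = 0,...,6. Row orthogonality: sum_m chi_k(m) conj(chi_l(m)) = 7 * [k = l].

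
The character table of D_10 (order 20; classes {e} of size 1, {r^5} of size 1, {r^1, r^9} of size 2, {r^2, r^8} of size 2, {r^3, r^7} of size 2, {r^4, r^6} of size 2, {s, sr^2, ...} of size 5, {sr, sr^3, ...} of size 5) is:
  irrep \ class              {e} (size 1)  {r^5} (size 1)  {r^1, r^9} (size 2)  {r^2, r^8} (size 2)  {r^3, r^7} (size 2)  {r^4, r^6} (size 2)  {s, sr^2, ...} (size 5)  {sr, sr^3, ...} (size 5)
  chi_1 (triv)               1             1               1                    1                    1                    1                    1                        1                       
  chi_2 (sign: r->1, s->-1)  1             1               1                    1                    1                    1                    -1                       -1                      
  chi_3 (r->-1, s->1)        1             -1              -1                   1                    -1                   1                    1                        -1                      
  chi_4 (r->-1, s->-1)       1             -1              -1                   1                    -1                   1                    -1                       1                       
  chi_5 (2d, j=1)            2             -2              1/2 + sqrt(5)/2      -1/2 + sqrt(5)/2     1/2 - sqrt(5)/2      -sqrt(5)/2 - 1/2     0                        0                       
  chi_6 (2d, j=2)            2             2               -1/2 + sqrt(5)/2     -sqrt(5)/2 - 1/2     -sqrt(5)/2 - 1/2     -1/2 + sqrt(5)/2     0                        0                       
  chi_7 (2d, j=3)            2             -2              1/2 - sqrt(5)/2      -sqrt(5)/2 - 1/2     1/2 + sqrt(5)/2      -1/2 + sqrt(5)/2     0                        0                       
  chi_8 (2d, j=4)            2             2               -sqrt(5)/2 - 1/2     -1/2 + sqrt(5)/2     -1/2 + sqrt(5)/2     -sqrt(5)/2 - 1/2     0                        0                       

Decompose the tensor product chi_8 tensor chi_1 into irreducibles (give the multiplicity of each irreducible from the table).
chi_8 tensor chi_1 = chi_8 (all other irreducibles have multiplicity 0).

Explanation: The character of a tensor product is the pointwise product (chi_8 * chi_1)(C) = chi_8(C) * chi_1(C):
  {e}: (2)*(1), {r^5}: (2)*(1), {r^1, r^9}: (-sqrt(5)/2 - 1/2)*(1), {r^2, r^8}: (-1/2 + sqrt(5)/2)*(1), {r^3, r^7}: (-1/2 + sqrt(5)/2)*(1), {r^4, r^6}: (-sqrt(5)/2 - 1/2)*(1), {s, sr^2, ...}: (0)*(1), {sr, sr^3, ...}: (0)*(1)
so (chi_8 * chi_1) takes values
  {e} -> 2, {r^5} -> 2, {r^1, r^9} -> -sqrt(5)/2 - 1/2, {r^2, r^8} -> -1/2 + sqrt(5)/2, {r^3, r^7} -> -1/2 + sqrt(5)/2, {r^4, r^6} -> -sqrt(5)/2 - 1/2, {s, sr^2, ...} -> 0, {sr, sr^3, ...} -> 0.
Now take the inner product of this character with each irreducible chi from the table, <chi_8*chi_1, chi> = (1/20) sum_C |C| (chi_8*chi_1)(C) conj(chi(C)):
  <chi_8*chi_1, chi_1> = (1/20)[1*(2)*conj(1) + 1*(2)*conj(1) + 2*(-sqrt(5)/2 - 1/2)*conj(1) + 2*(-1/2 + sqrt(5)/2)*conj(1) + 2*(-1/2 + sqrt(5)/2)*conj(1) + 2*(-sqrt(5)/2 - 1/2)*conj(1) + 5*(0)*conj(1) + 5*(0)*conj(1)]
      = (1/20)[(2) + (2) + (-sqrt(5) - 1) + (-1 + sqrt(5)) + (-1 + sqrt(5)) + (-sqrt(5) - 1) + (0) + (0)] = 0/20 = 0
  <chi_8*chi_1, chi_2> = (1/20)[1*(2)*conj(1) + 1*(2)*conj(1) + 2*(-sqrt(5)/2 - 1/2)*conj(1) + 2*(-1/2 + sqrt(5)/2)*conj(1) + 2*(-1/2 + sqrt(5)/2)*conj(1) + 2*(-sqrt(5)/2 - 1/2)*conj(1) + 5*(0)*conj(-1) + 5*(0)*conj(-1)]
      = (1/20)[(2) + (2) + (-sqrt(5) - 1) + (-1 + sqrt(5)) + (-1 + sqrt(5)) + (-sqrt(5) - 1) + (0) + (0)] = 0/20 = 0
  <chi_8*chi_1, chi_3> = (1/20)[1*(2)*conj(1) + 1*(2)*conj(-1) + 2*(-sqrt(5)/2 - 1/2)*conj(-1) + 2*(-1/2 + sqrt(5)/2)*conj(1) + 2*(-1/2 + sqrt(5)/2)*conj(-1) + 2*(-sqrt(5)/2 - 1/2)*conj(1) + 5*(0)*conj(1) + 5*(0)*conj(-1)]
      = (1/20)[(2) + (-2) + (1 + sqrt(5)) + (-1 + sqrt(5)) + (1 - sqrt(5)) + (-sqrt(5) - 1) + (0) + (0)] = 0/20 = 0
  <chi_8*chi_1, chi_4> = (1/20)[1*(2)*conj(1) + 1*(2)*conj(-1) + 2*(-sqrt(5)/2 - 1/2)*conj(-1) + 2*(-1/2 + sqrt(5)/2)*conj(1) + 2*(-1/2 + sqrt(5)/2)*conj(-1) + 2*(-sqrt(5)/2 - 1/2)*conj(1) + 5*(0)*conj(-1) + 5*(0)*conj(1)]
      = (1/20)[(2) + (-2) + (1 + sqrt(5)) + (-1 + sqrt(5)) + (1 - sqrt(5)) + (-sqrt(5) - 1) + (0) + (0)] = 0/20 = 0
  <chi_8*chi_1, chi_5> = (1/20)[1*(2)*conj(2) + 1*(2)*conj(-2) + 2*(-sqrt(5)/2 - 1/2)*conj(1/2 + sqrt(5)/2) + 2*(-1/2 + sqrt(5)/2)*conj(-1/2 + sqrt(5)/2) + 2*(-1/2 + sqrt(5)/2)*conj(1/2 - sqrt(5)/2) + 2*(-sqrt(5)/2 - 1/2)*conj(-sqrt(5)/2 - 1/2) + 5*(0)*conj(0) + 5*(0)*conj(0)]
      = (1/20)[(4) + (-4) + (-3 - sqrt(5)) + (3 - sqrt(5)) + (-3 + sqrt(5)) + (sqrt(5) + 3) + (0) + (0)] = 0/20 = 0
  <chi_8*chi_1, chi_6> = (1/20)[1*(2)*conj(2) + 1*(2)*conj(2) + 2*(-sqrt(5)/2 - 1/2)*conj(-1/2 + sqrt(5)/2) + 2*(-1/2 + sqrt(5)/2)*conj(-sqrt(5)/2 - 1/2) + 2*(-1/2 + sqrt(5)/2)*conj(-sqrt(5)/2 - 1/2) + 2*(-sqrt(5)/2 - 1/2)*conj(-1/2 + sqrt(5)/2) + 5*(0)*conj(0) + 5*(0)*conj(0)]
      = (1/20)[(4) + (4) + (-2) + (-2) + (-2) + (-2) + (0) + (0)] = 0/20 = 0
  <chi_8*chi_1, chi_7> = (1/20)[1*(2)*conj(2) + 1*(2)*conj(-2) + 2*(-sqrt(5)/2 - 1/2)*conj(1/2 - sqrt(5)/2) + 2*(-1/2 + sqrt(5)/2)*conj(-sqrt(5)/2 - 1/2) + 2*(-1/2 + sqrt(5)/2)*conj(1/2 + sqrt(5)/2) + 2*(-sqrt(5)/2 - 1/2)*conj(-1/2 + sqrt(5)/2) + 5*(0)*conj(0) + 5*(0)*conj(0)]
      = (1/20)[(4) + (-4) + (2) + (-2) + (2) + (-2) + (0) + (0)] = 0/20 = 0
  <chi_8*chi_1, chi_8> = (1/20)[1*(2)*conj(2) + 1*(2)*conj(2) + 2*(-sqrt(5)/2 - 1/2)*conj(-sqrt(5)/2 - 1/2) + 2*(-1/2 + sqrt(5)/2)*conj(-1/2 + sqrt(5)/2) + 2*(-1/2 + sqrt(5)/2)*conj(-1/2 + sqrt(5)/2) + 2*(-sqrt(5)/2 - 1/2)*conj(-sqrt(5)/2 - 1/2) + 5*(0)*conj(0) + 5*(0)*conj(0)]
      = (1/20)[(4) + (4) + (sqrt(5) + 3) + (3 - sqrt(5)) + (3 - sqrt(5)) + (sqrt(5) + 3) + (0) + (0)] = 20/20 = 1
Hence the multiplicities are chi_8: 1. Dimension check: dim(chi_8)*dim(chi_1) = 2*1 = 2 and sum (mult * dim) = 1*2 = 2.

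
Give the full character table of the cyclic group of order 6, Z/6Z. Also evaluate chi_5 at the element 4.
Character table of Z/6Z (irreps indexed chi_0,...,chi_5 with chi_k(m) = zeta_6^(k*m), zeta_6 = exp(2*pi*i/6)):
  irrep \ class  {0} (size 1)  {1} (size 1)    {2} (size 1)    {3} (size 1)  {4} (size 1)    {5} (size 1)  
  chi_0          1             1               1               1             1               1             
  chi_1          1             exp(I*pi/3)     exp(2*I*pi/3)   -1            exp(-2*I*pi/3)  exp(-I*pi/3)  
  chi_2          1             exp(2*I*pi/3)   exp(-2*I*pi/3)  1             exp(2*I*pi/3)   exp(-2*I*pi/3)
  chi_3          1             -1              1               -1            1               -1            
  chi_4          1             exp(-2*I*pi/3)  exp(2*I*pi/3)   1             exp(-2*I*pi/3)  exp(2*I*pi/3) 
  chi_5          1             exp(-I*pi/3)    exp(-2*I*pi/3)  -1            exp(2*I*pi/3)   exp(I*pi/3)   

Spot check: chi_5(4) = zeta_6^(5*4) = zeta_6^20 = exp(2*I*pi/3).

Justification: Z/6Z is abelian, so all 6 irreducible complex representations are 1-dimensional. They are given by chi_k(m) = zeta_6^(k*m) for k = 0,...,5. Row orthogonality: sum_m chi_k(m) conj(chi_l(m)) = 6 * [k = l].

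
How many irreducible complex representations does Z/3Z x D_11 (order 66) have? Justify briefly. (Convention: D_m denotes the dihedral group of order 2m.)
21

Argument: The number of irreducible complex representations of a finite group equals its number of conjugacy classes. For a direct product, #classes(G x H) = #classes(G) * #classes(H). Z/3Z has 3 classes (abelian), D_11 has 7 classes, so 3 * 7 = 21, so Z/3Z x D_11 (order 66) has exactly 21 irreducible complex representations.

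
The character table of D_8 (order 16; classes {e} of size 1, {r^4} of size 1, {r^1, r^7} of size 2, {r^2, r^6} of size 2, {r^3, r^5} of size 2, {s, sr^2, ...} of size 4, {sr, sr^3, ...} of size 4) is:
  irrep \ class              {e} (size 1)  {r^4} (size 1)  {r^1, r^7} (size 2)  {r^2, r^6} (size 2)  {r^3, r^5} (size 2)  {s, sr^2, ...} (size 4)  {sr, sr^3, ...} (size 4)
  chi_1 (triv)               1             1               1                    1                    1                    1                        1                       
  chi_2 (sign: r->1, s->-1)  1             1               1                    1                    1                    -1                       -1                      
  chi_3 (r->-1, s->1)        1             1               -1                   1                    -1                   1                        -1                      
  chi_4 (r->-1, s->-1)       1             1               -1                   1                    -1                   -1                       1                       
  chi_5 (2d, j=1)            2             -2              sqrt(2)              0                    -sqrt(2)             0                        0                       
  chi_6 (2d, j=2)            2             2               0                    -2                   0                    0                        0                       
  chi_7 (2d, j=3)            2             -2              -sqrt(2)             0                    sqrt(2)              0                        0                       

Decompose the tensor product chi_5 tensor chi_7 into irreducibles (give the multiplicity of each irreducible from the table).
chi_5 tensor chi_7 = chi_3 + chi_4 + chi_6 (all other irreducibles have multiplicity 0).

Justification: The character of a tensor product is the pointwise product (chi_5 * chi_7)(C) = chi_5(C) * chi_7(C):
  {e}: (2)*(2), {r^4}: (-2)*(-2), {r^1, r^7}: (sqrt(2))*(-sqrt(2)), {r^2, r^6}: (0)*(0), {r^3, r^5}: (-sqrt(2))*(sqrt(2)), {s, sr^2, ...}: (0)*(0), {sr, sr^3, ...}: (0)*(0)
so (chi_5 * chi_7) takes values
  {e} -> 4, {r^4} -> 4, {r^1, r^7} -> -2, {r^2, r^6} -> 0, {r^3, r^5} -> -2, {s, sr^2, ...} -> 0, {sr, sr^3, ...} -> 0.
Now take the inner product of this character with each irreducible chi from the table, <chi_5*chi_7, chi> = (1/16) sum_C |C| (chi_5*chi_7)(C) conj(chi(C)):
  <chi_5*chi_7, chi_1> = (1/16)[1*(4)*conj(1) + 1*(4)*conj(1) + 2*(-2)*conj(1) + 2*(0)*conj(1) + 2*(-2)*conj(1) + 4*(0)*conj(1) + 4*(0)*conj(1)]
      = (1/16)[(4) + (4) + (-4) + (0) + (-4) + (0) + (0)] = 0/16 = 0
  <chi_5*chi_7, chi_2> = (1/16)[1*(4)*conj(1) + 1*(4)*conj(1) + 2*(-2)*conj(1) + 2*(0)*conj(1) + 2*(-2)*conj(1) + 4*(0)*conj(-1) + 4*(0)*conj(-1)]
      = (1/16)[(4) + (4) + (-4) + (0) + (-4) + (0) + (0)] = 0/16 = 0
  <chi_5*chi_7, chi_3> = (1/16)[1*(4)*conj(1) + 1*(4)*conj(1) + 2*(-2)*conj(-1) + 2*(0)*conj(1) + 2*(-2)*conj(-1) + 4*(0)*conj(1) + 4*(0)*conj(-1)]
      = (1/16)[(4) + (4) + (4) + (0) + (4) + (0) + (0)] = 16/16 = 1
  <chi_5*chi_7, chi_4> = (1/16)[1*(4)*conj(1) + 1*(4)*conj(1) + 2*(-2)*conj(-1) + 2*(0)*conj(1) + 2*(-2)*conj(-1) + 4*(0)*conj(-1) + 4*(0)*conj(1)]
      = (1/16)[(4) + (4) + (4) + (0) + (4) + (0) + (0)] = 16/16 = 1
  <chi_5*chi_7, chi_5> = (1/16)[1*(4)*conj(2) + 1*(4)*conj(-2) + 2*(-2)*conj(sqrt(2)) + 2*(0)*conj(0) + 2*(-2)*conj(-sqrt(2)) + 4*(0)*conj(0) + 4*(0)*conj(0)]
      = (1/16)[(8) + (-8) + (-4*sqrt(2)) + (0) + (4*sqrt(2)) + (0) + (0)] = 0/16 = 0
  <chi_5*chi_7, chi_6> = (1/16)[1*(4)*conj(2) + 1*(4)*conj(2) + 2*(-2)*conj(0) + 2*(0)*conj(-2) + 2*(-2)*conj(0) + 4*(0)*conj(0) + 4*(0)*conj(0)]
      = (1/16)[(8) + (8) + (0) + (0) + (0) + (0) + (0)] = 16/16 = 1
  <chi_5*chi_7, chi_7> = (1/16)[1*(4)*conj(2) + 1*(4)*conj(-2) + 2*(-2)*conj(-sqrt(2)) + 2*(0)*conj(0) + 2*(-2)*conj(sqrt(2)) + 4*(0)*conj(0) + 4*(0)*conj(0)]
      = (1/16)[(8) + (-8) + (4*sqrt(2)) + (0) + (-4*sqrt(2)) + (0) + (0)] = 0/16 = 0
Hence the multiplicities are chi_3: 1, chi_4: 1, chi_6: 1. Dimension check: dim(chi_5)*dim(chi_7) = 2*2 = 4 and sum (mult * dim) = 1*1 + 1*1 + 1*2 = 4.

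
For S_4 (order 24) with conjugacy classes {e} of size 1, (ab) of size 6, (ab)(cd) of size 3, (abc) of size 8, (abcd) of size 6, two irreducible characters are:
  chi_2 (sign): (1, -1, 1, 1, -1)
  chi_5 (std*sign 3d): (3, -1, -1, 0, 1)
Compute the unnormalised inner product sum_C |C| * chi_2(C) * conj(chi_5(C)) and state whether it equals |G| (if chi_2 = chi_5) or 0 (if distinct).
Sum = 0; so <chi_2, chi_5> = 0 (distinct irreducibles are orthogonal).

Proof sketch: Compute term by term over conjugacy classes (|C| * chi_2(C) * conj(chi_5(C))):
  1*(1)*conj(3) + 6*(-1)*conj(-1) + 3*(1)*conj(-1) + 8*(1)*conj(0) + 6*(-1)*conj(1)
  = (3) + (6) + (-3) + (0) + (-6)
  = 0.
Dividing by |G| = 24 gives 0/24 = 0, matching the row-orthogonality relation <chi_2, chi_5> = [chi_2 = chi_5].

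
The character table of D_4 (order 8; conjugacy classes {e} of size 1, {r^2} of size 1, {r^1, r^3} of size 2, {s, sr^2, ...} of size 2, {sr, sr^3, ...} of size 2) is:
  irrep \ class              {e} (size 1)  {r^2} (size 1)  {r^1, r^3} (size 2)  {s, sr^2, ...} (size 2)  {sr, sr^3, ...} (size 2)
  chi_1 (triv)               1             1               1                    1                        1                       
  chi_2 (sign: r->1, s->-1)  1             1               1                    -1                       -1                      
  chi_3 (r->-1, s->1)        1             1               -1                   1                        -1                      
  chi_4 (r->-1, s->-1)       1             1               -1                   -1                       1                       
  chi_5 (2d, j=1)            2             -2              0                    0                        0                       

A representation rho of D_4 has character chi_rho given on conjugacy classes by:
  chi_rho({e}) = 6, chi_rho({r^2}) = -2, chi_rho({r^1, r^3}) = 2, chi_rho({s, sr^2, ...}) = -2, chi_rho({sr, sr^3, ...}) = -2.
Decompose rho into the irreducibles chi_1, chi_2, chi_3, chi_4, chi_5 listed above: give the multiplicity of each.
Multiplicities: chi_1: 0, chi_2: 2, chi_3: 0, chi_4: 0, chi_5: 2.

Reasoning: Use <chi_rho, chi> = (1/|G|) sum_C |C| * chi_rho(C) * conj(chi(C)) with |G| = 8 for each irreducible chi in the table:
  <chi_rho, chi_1> = (1/8)[1*(6)*conj(1) + 1*(-2)*conj(1) + 2*(2)*conj(1) + 2*(-2)*conj(1) + 2*(-2)*conj(1)]
      = (1/8)[(6) + (-2) + (4) + (-4) + (-4)] = 0/8 = 0
  <chi_rho, chi_2> = (1/8)[1*(6)*conj(1) + 1*(-2)*conj(1) + 2*(2)*conj(1) + 2*(-2)*conj(-1) + 2*(-2)*conj(-1)]
      = (1/8)[(6) + (-2) + (4) + (4) + (4)] = 16/8 = 2
  <chi_rho, chi_3> = (1/8)[1*(6)*conj(1) + 1*(-2)*conj(1) + 2*(2)*conj(-1) + 2*(-2)*conj(1) + 2*(-2)*conj(-1)]
      = (1/8)[(6) + (-2) + (-4) + (-4) + (4)] = 0/8 = 0
  <chi_rho, chi_4> = (1/8)[1*(6)*conj(1) + 1*(-2)*conj(1) + 2*(2)*conj(-1) + 2*(-2)*conj(-1) + 2*(-2)*conj(1)]
      = (1/8)[(6) + (-2) + (-4) + (4) + (-4)] = 0/8 = 0
  <chi_rho, chi_5> = (1/8)[1*(6)*conj(2) + 1*(-2)*conj(-2) + 2*(2)*conj(0) + 2*(-2)*conj(0) + 2*(-2)*conj(0)]
      = (1/8)[(12) + (4) + (0) + (0) + (0)] = 16/8 = 2
Dimension check: dim(rho) = sum (mult * dim) = 0*1 + 2*1 + 0*1 + 0*1 + 2*2 = 6 = chi_rho(e) = 6.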